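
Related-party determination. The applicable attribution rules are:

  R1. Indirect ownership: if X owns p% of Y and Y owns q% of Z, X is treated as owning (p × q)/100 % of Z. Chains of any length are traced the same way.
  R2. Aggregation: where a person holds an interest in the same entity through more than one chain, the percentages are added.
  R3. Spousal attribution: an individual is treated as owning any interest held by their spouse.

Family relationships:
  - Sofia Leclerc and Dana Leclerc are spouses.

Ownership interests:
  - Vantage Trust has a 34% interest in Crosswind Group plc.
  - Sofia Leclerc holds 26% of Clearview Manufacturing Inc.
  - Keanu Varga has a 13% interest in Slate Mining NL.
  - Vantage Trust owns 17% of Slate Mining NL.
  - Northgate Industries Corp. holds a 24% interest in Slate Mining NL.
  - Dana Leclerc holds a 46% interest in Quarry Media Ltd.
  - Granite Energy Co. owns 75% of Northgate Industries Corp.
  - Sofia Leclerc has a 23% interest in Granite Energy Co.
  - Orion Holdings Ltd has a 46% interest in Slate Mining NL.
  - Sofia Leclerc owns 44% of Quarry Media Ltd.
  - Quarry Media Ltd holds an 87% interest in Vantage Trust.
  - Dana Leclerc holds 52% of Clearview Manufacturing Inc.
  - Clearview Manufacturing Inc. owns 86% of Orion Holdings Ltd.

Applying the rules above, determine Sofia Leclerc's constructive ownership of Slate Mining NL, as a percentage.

By spousal attribution (R3), Sofia Leclerc is treated as also owning Dana Leclerc's interest in Quarry Media Ltd, giving 44% + 46% = 90%.
By spousal attribution (R3), Sofia Leclerc is treated as also owning Dana Leclerc's interest in Clearview Manufacturing Inc, giving 26% + 52% = 78%.
Chain via Granite Energy Co. → Northgate Industries Corp. (R1): 23% × 75% × 24% = 4.14% of Slate Mining NL.
Chain via Quarry Media Ltd → Vantage Trust (R1): 90% × 87% × 17% = 13.311% of Slate Mining NL.
Chain via Clearview Manufacturing Inc. → Orion Holdings Ltd (R1): 78% × 86% × 46% = 30.8568% of Slate Mining NL.
Aggregating (R2): 4.14% + 13.311% + 30.8568% = 48.3078%.

48.3078%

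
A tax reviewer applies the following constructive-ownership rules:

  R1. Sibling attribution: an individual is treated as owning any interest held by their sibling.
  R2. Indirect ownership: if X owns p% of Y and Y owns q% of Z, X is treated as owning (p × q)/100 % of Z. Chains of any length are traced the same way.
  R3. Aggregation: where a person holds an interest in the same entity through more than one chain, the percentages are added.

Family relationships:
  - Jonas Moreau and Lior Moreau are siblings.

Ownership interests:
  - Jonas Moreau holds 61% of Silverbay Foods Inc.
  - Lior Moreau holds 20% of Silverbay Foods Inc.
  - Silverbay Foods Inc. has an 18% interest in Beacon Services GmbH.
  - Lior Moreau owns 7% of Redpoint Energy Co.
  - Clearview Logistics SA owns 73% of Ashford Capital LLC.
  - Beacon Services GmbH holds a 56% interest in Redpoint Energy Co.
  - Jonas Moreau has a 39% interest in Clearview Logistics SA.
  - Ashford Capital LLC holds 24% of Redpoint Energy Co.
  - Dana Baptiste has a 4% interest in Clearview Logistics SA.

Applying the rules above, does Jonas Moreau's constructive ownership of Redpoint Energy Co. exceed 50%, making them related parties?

No

By sibling attribution (R1), Jonas Moreau is treated as also owning Lior Moreau's interest in Silverbay Foods Inc, giving 61% + 20% = 81%.
By sibling attribution (R1), Jonas Moreau is treated as owning Lior Moreau's 7% interest in Redpoint Energy Co.
Chain via Clearview Logistics SA → Ashford Capital LLC (R2): 39% × 73% × 24% = 6.8328% of Redpoint Energy Co.
Chain via Silverbay Foods Inc. → Beacon Services GmbH (R2): 81% × 18% × 56% = 8.1648% of Redpoint Energy Co.
Direct interest in Redpoint Energy Co: 7%.
Aggregating (R3): 6.8328% + 8.1648% + 7% = 21.9976%.
21.9976% does not exceed the 50% threshold, so Jonas is not a related party to Redpoint Energy Co.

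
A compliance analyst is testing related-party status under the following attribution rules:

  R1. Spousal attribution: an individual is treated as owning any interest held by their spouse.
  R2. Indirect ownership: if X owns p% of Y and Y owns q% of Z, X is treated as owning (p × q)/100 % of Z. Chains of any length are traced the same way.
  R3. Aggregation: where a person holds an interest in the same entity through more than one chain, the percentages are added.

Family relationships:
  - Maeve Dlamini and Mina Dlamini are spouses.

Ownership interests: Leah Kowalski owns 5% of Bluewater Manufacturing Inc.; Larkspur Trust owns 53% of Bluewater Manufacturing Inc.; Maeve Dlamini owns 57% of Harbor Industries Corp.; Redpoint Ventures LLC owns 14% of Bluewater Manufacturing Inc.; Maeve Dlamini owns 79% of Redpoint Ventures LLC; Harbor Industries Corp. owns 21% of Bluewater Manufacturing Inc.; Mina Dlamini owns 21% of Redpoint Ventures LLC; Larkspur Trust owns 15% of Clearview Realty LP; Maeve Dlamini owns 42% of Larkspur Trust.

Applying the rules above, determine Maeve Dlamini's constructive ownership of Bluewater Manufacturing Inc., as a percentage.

48.23%

By spousal attribution (R1), Maeve Dlamini is treated as also owning Mina Dlamini's interest in Redpoint Ventures LLC, giving 79% + 21% = 100%.
Chain via Larkspur Trust (R2): 42% × 53% = 22.26% of Bluewater Manufacturing Inc.
Chain via Harbor Industries Corp. (R2): 57% × 21% = 11.97% of Bluewater Manufacturing Inc.
Chain via Redpoint Ventures LLC (R2): 100% × 14% = 14% of Bluewater Manufacturing Inc.
Aggregating (R3): 22.26% + 11.97% + 14% = 48.23%.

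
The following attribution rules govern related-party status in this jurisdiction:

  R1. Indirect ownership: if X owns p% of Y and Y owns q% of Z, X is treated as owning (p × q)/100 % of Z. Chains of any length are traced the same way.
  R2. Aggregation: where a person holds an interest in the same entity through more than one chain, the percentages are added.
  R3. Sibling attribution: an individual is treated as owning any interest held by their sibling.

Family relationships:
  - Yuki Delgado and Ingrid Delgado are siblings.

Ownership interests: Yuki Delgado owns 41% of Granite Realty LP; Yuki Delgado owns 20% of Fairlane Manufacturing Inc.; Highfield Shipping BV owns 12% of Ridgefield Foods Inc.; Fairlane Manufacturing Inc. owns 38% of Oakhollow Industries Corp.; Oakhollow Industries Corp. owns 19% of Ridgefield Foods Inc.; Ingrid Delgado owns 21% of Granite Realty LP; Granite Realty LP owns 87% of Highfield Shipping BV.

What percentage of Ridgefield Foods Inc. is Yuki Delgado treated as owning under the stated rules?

7.9168%

By sibling attribution (R3), Yuki Delgado is treated as also owning Ingrid Delgado's interest in Granite Realty LP, giving 41% + 21% = 62%.
Chain via Fairlane Manufacturing Inc. → Oakhollow Industries Corp. (R1): 20% × 38% × 19% = 1.444% of Ridgefield Foods Inc.
Chain via Granite Realty LP → Highfield Shipping BV (R1): 62% × 87% × 12% = 6.4728% of Ridgefield Foods Inc.
Aggregating (R2): 1.444% + 6.4728% = 7.9168%.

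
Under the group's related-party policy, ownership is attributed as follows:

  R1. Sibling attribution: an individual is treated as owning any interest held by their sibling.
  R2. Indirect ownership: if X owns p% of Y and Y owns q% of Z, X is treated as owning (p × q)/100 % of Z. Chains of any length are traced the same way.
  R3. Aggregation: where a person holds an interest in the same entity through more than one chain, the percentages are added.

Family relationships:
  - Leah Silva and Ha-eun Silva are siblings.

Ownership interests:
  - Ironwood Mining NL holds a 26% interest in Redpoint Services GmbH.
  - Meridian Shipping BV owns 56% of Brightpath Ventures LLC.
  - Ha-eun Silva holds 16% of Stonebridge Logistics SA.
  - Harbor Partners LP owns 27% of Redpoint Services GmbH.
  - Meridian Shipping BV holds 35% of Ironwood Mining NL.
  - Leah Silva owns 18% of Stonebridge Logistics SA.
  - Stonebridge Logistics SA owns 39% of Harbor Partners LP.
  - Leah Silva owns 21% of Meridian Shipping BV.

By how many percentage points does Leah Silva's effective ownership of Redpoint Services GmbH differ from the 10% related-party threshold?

By sibling attribution (R1), Leah Silva is treated as also owning Ha-eun Silva's interest in Stonebridge Logistics SA, giving 18% + 16% = 34%.
Chain via Meridian Shipping BV → Ironwood Mining NL (R2): 21% × 35% × 26% = 1.911% of Redpoint Services GmbH.
Chain via Stonebridge Logistics SA → Harbor Partners LP (R2): 34% × 39% × 27% = 3.5802% of Redpoint Services GmbH.
Aggregating (R3): 1.911% + 3.5802% = 5.4912%.
5.4912% falls short of the 10% threshold by 4.5088 percentage points.

4.5088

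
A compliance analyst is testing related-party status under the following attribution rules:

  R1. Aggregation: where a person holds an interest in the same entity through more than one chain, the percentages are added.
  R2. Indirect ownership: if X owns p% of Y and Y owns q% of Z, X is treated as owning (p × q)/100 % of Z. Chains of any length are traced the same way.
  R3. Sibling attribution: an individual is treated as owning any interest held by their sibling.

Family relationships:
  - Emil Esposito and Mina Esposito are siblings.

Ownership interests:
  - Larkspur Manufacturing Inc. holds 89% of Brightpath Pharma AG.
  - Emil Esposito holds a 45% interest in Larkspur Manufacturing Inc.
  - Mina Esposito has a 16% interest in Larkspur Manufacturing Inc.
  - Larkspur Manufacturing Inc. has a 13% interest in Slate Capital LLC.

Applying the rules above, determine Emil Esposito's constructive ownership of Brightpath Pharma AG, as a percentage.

54.29%

By sibling attribution (R3), Emil Esposito is treated as also owning Mina Esposito's interest in Larkspur Manufacturing Inc, giving 45% + 16% = 61%.
Chain via Larkspur Manufacturing Inc. (R2): 61% × 89% = 54.29% of Brightpath Pharma AG.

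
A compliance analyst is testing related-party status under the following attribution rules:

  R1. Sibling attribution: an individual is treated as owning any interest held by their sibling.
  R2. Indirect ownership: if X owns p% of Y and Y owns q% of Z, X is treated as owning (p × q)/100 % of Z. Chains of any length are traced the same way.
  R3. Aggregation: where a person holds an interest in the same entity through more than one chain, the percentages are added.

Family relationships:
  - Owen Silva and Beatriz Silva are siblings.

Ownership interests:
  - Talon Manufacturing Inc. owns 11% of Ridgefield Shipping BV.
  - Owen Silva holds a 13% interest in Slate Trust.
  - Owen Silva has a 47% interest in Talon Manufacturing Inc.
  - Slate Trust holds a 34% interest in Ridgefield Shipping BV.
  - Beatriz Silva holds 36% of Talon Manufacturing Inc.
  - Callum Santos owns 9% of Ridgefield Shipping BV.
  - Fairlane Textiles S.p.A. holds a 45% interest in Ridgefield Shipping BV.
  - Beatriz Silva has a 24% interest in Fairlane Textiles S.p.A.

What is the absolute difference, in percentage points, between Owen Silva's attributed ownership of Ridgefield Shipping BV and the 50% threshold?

25.65

By sibling attribution (R1), Owen Silva is treated as also owning Beatriz Silva's interest in Talon Manufacturing Inc, giving 47% + 36% = 83%.
By sibling attribution (R1), Owen Silva is treated as owning Beatriz Silva's 24% interest in Fairlane Textiles S.p.A.
Chain via Slate Trust (R2): 13% × 34% = 4.42% of Ridgefield Shipping BV.
Chain via Talon Manufacturing Inc. (R2): 83% × 11% = 9.13% of Ridgefield Shipping BV.
Chain via Fairlane Textiles S.p.A. (R2): 24% × 45% = 10.8% of Ridgefield Shipping BV.
Aggregating (R3): 4.42% + 9.13% + 10.8% = 24.35%.
24.35% falls short of the 50% threshold by 25.65 percentage points.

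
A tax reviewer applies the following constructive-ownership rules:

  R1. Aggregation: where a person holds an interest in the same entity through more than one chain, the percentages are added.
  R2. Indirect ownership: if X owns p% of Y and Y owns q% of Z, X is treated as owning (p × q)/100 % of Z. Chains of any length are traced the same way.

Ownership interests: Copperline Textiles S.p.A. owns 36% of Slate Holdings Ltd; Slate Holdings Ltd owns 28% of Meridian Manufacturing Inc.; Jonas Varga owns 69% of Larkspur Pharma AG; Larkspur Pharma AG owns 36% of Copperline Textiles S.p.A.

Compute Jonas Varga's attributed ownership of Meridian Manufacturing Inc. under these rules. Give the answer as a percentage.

Chain via Larkspur Pharma AG → Copperline Textiles S.p.A. → Slate Holdings Ltd (R2): 69% × 36% × 36% × 28% = 2.503872% of Meridian Manufacturing Inc.

2.503872%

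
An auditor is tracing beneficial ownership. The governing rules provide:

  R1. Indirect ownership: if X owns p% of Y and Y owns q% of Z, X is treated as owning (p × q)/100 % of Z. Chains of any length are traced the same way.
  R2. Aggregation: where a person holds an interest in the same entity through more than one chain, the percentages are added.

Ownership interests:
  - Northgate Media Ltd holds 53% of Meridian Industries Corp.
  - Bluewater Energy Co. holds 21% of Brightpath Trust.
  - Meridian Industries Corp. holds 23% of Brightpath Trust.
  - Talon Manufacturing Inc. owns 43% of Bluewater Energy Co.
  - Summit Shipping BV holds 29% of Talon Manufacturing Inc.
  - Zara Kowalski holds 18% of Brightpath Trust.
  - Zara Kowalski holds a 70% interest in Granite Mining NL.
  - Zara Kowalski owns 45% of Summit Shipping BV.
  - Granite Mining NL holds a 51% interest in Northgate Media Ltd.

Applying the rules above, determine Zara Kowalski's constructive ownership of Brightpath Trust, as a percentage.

23.530245%

Chain via Granite Mining NL → Northgate Media Ltd → Meridian Industries Corp. (R1): 70% × 51% × 53% × 23% = 4.35183% of Brightpath Trust.
Chain via Summit Shipping BV → Talon Manufacturing Inc. → Bluewater Energy Co. (R1): 45% × 29% × 43% × 21% = 1.178415% of Brightpath Trust.
Direct interest in Brightpath Trust: 18%.
Aggregating (R2): 4.35183% + 1.178415% + 18% = 23.530245%.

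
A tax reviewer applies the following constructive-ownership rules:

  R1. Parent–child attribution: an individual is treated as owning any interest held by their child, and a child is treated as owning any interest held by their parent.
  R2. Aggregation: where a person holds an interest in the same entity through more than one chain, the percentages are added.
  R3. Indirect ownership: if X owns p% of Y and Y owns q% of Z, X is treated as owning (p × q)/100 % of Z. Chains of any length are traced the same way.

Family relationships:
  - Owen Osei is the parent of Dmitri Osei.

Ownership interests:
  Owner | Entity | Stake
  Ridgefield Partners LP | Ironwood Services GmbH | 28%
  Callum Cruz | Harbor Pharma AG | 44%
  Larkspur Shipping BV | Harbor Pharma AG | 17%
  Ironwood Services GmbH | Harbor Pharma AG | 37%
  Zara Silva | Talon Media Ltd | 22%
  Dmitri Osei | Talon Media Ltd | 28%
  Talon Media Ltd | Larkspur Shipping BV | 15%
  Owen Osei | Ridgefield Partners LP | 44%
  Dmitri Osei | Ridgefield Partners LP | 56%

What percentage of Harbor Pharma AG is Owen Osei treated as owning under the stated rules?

By parent–child attribution (R1), Owen Osei is treated as also owning Dmitri Osei's interest in Ridgefield Partners LP, giving 44% + 56% = 100%.
By parent–child attribution (R1), Owen Osei is treated as owning Dmitri Osei's 28% interest in Talon Media Ltd.
Chain via Ridgefield Partners LP → Ironwood Services GmbH (R3): 100% × 28% × 37% = 10.36% of Harbor Pharma AG.
Chain via Talon Media Ltd → Larkspur Shipping BV (R3): 28% × 15% × 17% = 0.714% of Harbor Pharma AG.
Aggregating (R2): 10.36% + 0.714% = 11.074%.

11.074%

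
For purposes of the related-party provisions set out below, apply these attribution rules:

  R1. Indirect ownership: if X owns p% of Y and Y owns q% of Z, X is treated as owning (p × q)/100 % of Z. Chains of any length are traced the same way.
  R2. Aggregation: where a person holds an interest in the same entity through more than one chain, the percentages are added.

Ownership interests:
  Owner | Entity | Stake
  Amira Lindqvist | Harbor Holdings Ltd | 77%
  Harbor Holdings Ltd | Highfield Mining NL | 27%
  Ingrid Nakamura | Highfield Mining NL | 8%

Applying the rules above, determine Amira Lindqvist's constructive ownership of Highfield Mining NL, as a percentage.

20.79%

Chain via Harbor Holdings Ltd (R1): 77% × 27% = 20.79% of Highfield Mining NL.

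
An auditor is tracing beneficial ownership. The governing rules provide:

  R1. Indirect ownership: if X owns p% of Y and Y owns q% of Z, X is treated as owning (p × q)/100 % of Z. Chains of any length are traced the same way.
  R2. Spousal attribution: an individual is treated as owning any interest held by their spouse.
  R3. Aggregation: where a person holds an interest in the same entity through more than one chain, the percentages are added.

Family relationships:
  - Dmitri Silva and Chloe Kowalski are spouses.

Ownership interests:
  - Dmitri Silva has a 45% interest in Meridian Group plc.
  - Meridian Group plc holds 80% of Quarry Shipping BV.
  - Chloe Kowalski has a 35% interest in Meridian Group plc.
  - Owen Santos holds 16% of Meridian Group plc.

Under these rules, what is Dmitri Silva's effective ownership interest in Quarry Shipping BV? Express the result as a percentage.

64%

By spousal attribution (R2), Dmitri Silva is treated as also owning Chloe Kowalski's interest in Meridian Group plc, giving 45% + 35% = 80%.
Chain via Meridian Group plc (R1): 80% × 80% = 64% of Quarry Shipping BV.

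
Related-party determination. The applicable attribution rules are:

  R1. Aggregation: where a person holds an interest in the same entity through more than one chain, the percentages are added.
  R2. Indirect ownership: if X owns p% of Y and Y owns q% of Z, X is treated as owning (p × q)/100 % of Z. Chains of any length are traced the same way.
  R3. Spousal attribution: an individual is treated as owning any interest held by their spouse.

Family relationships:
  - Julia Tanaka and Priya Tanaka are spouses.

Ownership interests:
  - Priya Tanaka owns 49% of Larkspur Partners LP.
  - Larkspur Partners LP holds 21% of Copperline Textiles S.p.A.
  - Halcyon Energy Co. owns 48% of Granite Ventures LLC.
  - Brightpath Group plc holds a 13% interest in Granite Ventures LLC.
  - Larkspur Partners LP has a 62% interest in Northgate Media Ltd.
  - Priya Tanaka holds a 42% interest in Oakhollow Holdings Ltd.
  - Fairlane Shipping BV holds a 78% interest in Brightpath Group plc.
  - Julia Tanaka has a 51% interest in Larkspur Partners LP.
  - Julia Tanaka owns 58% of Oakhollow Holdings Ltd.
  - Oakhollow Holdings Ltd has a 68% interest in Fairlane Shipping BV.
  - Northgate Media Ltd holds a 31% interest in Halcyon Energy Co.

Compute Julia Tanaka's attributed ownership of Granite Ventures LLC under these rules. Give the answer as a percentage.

16.1208%

By spousal attribution (R3), Julia Tanaka is treated as also owning Priya Tanaka's interest in Oakhollow Holdings Ltd, giving 58% + 42% = 100%.
By spousal attribution (R3), Julia Tanaka is treated as also owning Priya Tanaka's interest in Larkspur Partners LP, giving 51% + 49% = 100%.
Chain via Oakhollow Holdings Ltd → Fairlane Shipping BV → Brightpath Group plc (R2): 100% × 68% × 78% × 13% = 6.8952% of Granite Ventures LLC.
Chain via Larkspur Partners LP → Northgate Media Ltd → Halcyon Energy Co. (R2): 100% × 62% × 31% × 48% = 9.2256% of Granite Ventures LLC.
Aggregating (R1): 6.8952% + 9.2256% = 16.1208%.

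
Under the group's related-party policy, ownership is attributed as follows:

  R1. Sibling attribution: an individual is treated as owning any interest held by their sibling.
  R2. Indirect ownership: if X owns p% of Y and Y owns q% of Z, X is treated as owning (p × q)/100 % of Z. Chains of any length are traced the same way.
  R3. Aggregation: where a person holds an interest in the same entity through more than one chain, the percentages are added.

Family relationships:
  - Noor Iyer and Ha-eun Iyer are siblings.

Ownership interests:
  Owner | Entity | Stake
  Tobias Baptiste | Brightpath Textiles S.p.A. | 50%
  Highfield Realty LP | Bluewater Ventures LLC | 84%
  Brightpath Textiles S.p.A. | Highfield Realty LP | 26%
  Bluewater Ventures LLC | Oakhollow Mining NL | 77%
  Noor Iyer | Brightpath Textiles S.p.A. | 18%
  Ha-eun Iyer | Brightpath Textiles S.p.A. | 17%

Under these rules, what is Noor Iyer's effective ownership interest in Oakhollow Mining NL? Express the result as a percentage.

5.88588%

By sibling attribution (R1), Noor Iyer is treated as also owning Ha-eun Iyer's interest in Brightpath Textiles S.p.A, giving 18% + 17% = 35%.
Chain via Brightpath Textiles S.p.A. → Highfield Realty LP → Bluewater Ventures LLC (R2): 35% × 26% × 84% × 77% = 5.88588% of Oakhollow Mining NL.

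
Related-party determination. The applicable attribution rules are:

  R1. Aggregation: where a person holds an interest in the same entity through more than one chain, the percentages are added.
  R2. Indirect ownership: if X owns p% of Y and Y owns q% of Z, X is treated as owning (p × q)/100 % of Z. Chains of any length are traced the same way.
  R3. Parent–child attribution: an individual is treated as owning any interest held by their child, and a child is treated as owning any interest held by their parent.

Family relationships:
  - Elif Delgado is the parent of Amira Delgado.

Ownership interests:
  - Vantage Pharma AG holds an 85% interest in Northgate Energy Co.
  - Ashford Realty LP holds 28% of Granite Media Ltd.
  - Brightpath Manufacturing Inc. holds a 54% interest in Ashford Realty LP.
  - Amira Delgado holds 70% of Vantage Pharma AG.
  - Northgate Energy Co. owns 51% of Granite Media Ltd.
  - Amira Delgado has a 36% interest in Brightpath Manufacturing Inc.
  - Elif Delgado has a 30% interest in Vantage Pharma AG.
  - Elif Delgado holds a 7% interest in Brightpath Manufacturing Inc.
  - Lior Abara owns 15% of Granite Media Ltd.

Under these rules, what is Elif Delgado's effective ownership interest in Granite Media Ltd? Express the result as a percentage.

49.8516%

By parent–child attribution (R3), Elif Delgado is treated as also owning Amira Delgado's interest in Brightpath Manufacturing Inc, giving 7% + 36% = 43%.
By parent–child attribution (R3), Elif Delgado is treated as also owning Amira Delgado's interest in Vantage Pharma AG, giving 30% + 70% = 100%.
Chain via Brightpath Manufacturing Inc. → Ashford Realty LP (R2): 43% × 54% × 28% = 6.5016% of Granite Media Ltd.
Chain via Vantage Pharma AG → Northgate Energy Co. (R2): 100% × 85% × 51% = 43.35% of Granite Media Ltd.
Aggregating (R1): 6.5016% + 43.35% = 49.8516%.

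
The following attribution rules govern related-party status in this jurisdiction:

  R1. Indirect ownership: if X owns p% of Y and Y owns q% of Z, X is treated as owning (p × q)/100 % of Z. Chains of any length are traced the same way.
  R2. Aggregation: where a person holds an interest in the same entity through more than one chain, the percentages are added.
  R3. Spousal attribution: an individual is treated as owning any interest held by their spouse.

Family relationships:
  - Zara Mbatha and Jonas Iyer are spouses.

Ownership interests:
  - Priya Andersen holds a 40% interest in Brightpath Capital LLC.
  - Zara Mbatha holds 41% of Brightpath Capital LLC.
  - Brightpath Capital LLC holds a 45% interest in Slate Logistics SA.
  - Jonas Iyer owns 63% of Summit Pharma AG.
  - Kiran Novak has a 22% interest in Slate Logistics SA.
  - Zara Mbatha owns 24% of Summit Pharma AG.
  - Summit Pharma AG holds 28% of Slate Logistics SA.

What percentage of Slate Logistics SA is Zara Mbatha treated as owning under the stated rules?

42.81%

By spousal attribution (R3), Zara Mbatha is treated as also owning Jonas Iyer's interest in Summit Pharma AG, giving 24% + 63% = 87%.
Chain via Summit Pharma AG (R1): 87% × 28% = 24.36% of Slate Logistics SA.
Chain via Brightpath Capital LLC (R1): 41% × 45% = 18.45% of Slate Logistics SA.
Aggregating (R2): 24.36% + 18.45% = 42.81%.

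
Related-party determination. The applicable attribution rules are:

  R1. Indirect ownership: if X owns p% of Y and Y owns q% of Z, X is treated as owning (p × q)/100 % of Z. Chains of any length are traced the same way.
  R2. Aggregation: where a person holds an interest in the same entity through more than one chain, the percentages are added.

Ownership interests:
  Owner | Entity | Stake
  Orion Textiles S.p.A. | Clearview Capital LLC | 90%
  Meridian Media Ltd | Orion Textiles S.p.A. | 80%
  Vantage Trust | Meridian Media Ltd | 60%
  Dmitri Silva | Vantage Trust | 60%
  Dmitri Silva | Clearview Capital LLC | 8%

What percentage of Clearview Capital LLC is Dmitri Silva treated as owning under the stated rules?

33.92%

Chain via Vantage Trust → Meridian Media Ltd → Orion Textiles S.p.A. (R1): 60% × 60% × 80% × 90% = 25.92% of Clearview Capital LLC.
Direct interest in Clearview Capital LLC: 8%.
Aggregating (R2): 25.92% + 8% = 33.92%.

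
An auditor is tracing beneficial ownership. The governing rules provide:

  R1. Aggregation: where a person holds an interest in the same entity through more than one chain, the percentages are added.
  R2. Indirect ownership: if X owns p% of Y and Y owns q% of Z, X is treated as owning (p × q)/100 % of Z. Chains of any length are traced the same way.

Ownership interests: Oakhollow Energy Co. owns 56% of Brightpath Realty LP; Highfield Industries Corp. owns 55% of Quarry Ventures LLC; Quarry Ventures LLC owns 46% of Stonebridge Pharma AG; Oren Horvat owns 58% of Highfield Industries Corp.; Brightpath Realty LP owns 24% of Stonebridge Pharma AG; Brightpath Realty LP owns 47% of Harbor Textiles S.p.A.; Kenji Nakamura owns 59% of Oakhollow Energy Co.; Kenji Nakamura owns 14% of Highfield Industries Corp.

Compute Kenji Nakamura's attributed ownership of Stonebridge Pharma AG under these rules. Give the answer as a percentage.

11.4716%

Chain via Oakhollow Energy Co. → Brightpath Realty LP (R2): 59% × 56% × 24% = 7.9296% of Stonebridge Pharma AG.
Chain via Highfield Industries Corp. → Quarry Ventures LLC (R2): 14% × 55% × 46% = 3.542% of Stonebridge Pharma AG.
Aggregating (R1): 7.9296% + 3.542% = 11.4716%.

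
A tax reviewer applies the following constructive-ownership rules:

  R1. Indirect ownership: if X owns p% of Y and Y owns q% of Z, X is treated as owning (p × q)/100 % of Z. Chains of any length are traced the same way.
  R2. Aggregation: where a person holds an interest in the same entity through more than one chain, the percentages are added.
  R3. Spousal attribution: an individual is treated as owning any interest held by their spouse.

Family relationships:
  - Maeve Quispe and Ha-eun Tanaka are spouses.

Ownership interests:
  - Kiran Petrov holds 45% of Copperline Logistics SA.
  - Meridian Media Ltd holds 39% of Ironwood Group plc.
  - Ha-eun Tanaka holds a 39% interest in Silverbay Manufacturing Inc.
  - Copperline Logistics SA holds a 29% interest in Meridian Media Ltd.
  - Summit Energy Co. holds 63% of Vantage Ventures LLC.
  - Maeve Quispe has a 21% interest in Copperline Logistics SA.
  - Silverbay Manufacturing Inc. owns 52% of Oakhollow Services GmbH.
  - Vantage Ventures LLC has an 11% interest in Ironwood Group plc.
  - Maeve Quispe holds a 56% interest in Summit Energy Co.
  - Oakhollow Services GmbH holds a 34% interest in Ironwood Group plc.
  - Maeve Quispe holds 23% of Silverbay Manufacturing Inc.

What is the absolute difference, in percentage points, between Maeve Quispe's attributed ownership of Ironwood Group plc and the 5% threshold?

By spousal attribution (R3), Maeve Quispe is treated as also owning Ha-eun Tanaka's interest in Silverbay Manufacturing Inc, giving 23% + 39% = 62%.
Chain via Copperline Logistics SA → Meridian Media Ltd (R1): 21% × 29% × 39% = 2.3751% of Ironwood Group plc.
Chain via Summit Energy Co. → Vantage Ventures LLC (R1): 56% × 63% × 11% = 3.8808% of Ironwood Group plc.
Chain via Silverbay Manufacturing Inc. → Oakhollow Services GmbH (R1): 62% × 52% × 34% = 10.9616% of Ironwood Group plc.
Aggregating (R2): 2.3751% + 3.8808% + 10.9616% = 17.2175%.
17.2175% exceeds the 5% threshold by 12.2175 percentage points.

12.2175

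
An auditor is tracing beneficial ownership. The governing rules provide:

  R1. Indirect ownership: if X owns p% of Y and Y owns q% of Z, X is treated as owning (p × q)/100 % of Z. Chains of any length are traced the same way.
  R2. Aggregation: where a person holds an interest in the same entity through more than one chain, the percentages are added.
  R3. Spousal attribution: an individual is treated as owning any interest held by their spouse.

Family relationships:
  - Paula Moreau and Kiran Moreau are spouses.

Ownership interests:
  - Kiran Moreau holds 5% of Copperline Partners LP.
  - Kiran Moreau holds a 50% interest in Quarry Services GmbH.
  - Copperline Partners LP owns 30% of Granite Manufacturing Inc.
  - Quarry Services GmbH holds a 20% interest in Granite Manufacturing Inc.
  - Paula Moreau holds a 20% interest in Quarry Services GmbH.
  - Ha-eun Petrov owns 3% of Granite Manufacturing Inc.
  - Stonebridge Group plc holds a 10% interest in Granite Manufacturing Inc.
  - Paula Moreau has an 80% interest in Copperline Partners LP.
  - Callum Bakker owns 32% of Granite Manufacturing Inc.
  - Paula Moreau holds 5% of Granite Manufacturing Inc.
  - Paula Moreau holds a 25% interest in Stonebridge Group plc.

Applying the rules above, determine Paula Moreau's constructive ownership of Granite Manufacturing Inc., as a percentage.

47%

By spousal attribution (R3), Paula Moreau is treated as also owning Kiran Moreau's interest in Quarry Services GmbH, giving 20% + 50% = 70%.
By spousal attribution (R3), Paula Moreau is treated as also owning Kiran Moreau's interest in Copperline Partners LP, giving 80% + 5% = 85%.
Chain via Stonebridge Group plc (R1): 25% × 10% = 2.5% of Granite Manufacturing Inc.
Chain via Quarry Services GmbH (R1): 70% × 20% = 14% of Granite Manufacturing Inc.
Chain via Copperline Partners LP (R1): 85% × 30% = 25.5% of Granite Manufacturing Inc.
Direct interest in Granite Manufacturing Inc: 5%.
Aggregating (R2): 2.5% + 14% + 25.5% + 5% = 47%.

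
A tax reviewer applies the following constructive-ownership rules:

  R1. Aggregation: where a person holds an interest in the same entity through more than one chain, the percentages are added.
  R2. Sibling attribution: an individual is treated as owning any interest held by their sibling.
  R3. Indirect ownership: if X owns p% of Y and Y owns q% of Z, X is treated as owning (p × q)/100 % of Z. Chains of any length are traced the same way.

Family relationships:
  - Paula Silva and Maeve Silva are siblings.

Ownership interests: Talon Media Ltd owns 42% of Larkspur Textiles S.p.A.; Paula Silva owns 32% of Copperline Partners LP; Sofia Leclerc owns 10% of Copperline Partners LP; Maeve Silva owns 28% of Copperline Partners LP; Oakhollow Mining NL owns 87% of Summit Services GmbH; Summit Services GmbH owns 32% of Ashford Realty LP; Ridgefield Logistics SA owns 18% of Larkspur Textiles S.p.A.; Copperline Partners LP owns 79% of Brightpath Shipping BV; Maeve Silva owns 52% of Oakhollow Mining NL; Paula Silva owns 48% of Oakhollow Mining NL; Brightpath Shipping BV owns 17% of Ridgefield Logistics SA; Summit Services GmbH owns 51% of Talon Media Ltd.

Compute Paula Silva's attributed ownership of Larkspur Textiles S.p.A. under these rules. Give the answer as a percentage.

By sibling attribution (R2), Paula Silva is treated as also owning Maeve Silva's interest in Copperline Partners LP, giving 32% + 28% = 60%.
By sibling attribution (R2), Paula Silva is treated as also owning Maeve Silva's interest in Oakhollow Mining NL, giving 48% + 52% = 100%.
Chain via Copperline Partners LP → Brightpath Shipping BV → Ridgefield Logistics SA (R3): 60% × 79% × 17% × 18% = 1.45044% of Larkspur Textiles S.p.A.
Chain via Oakhollow Mining NL → Summit Services GmbH → Talon Media Ltd (R3): 100% × 87% × 51% × 42% = 18.6354% of Larkspur Textiles S.p.A.
Aggregating (R1): 1.45044% + 18.6354% = 20.08584%.

20.08584%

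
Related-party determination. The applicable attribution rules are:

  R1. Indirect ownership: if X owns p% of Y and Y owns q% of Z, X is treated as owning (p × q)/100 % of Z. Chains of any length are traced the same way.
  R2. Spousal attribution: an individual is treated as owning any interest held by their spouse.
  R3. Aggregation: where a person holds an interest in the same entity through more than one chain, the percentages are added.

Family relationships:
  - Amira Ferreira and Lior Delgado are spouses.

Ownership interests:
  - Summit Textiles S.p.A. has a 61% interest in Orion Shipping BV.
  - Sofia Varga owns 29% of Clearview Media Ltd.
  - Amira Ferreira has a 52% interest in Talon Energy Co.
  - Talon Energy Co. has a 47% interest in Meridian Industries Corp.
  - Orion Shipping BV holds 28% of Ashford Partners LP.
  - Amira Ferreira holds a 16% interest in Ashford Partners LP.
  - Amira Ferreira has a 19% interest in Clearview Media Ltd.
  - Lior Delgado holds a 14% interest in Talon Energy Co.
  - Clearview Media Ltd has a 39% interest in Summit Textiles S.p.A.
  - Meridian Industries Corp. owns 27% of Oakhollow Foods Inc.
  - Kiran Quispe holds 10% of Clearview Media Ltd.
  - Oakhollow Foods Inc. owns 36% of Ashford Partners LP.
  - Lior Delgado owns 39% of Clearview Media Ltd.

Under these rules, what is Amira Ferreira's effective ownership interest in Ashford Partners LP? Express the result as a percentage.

By spousal attribution (R2), Amira Ferreira is treated as also owning Lior Delgado's interest in Clearview Media Ltd, giving 19% + 39% = 58%.
By spousal attribution (R2), Amira Ferreira is treated as also owning Lior Delgado's interest in Talon Energy Co, giving 52% + 14% = 66%.
Chain via Clearview Media Ltd → Summit Textiles S.p.A. → Orion Shipping BV (R1): 58% × 39% × 61% × 28% = 3.863496% of Ashford Partners LP.
Chain via Talon Energy Co. → Meridian Industries Corp. → Oakhollow Foods Inc. (R1): 66% × 47% × 27% × 36% = 3.015144% of Ashford Partners LP.
Direct interest in Ashford Partners LP: 16%.
Aggregating (R3): 3.863496% + 3.015144% + 16% = 22.87864%.

22.87864%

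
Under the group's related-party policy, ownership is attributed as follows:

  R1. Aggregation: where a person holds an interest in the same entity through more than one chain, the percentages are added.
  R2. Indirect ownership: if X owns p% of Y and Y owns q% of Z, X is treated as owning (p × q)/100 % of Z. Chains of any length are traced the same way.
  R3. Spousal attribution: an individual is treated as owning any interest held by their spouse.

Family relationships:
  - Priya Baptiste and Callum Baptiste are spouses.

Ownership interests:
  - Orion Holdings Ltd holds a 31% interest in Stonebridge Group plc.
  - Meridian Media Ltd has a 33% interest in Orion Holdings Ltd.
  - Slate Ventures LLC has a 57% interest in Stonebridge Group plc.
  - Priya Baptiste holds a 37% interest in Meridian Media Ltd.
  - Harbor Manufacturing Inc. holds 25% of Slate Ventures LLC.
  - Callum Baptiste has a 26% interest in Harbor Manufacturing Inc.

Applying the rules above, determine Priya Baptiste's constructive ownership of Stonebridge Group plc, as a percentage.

7.4901%

By spousal attribution (R3), Priya Baptiste is treated as owning Callum Baptiste's 26% interest in Harbor Manufacturing Inc.
Chain via Meridian Media Ltd → Orion Holdings Ltd (R2): 37% × 33% × 31% = 3.7851% of Stonebridge Group plc.
Chain via Harbor Manufacturing Inc. → Slate Ventures LLC (R2): 26% × 25% × 57% = 3.705% of Stonebridge Group plc.
Aggregating (R1): 3.7851% + 3.705% = 7.4901%.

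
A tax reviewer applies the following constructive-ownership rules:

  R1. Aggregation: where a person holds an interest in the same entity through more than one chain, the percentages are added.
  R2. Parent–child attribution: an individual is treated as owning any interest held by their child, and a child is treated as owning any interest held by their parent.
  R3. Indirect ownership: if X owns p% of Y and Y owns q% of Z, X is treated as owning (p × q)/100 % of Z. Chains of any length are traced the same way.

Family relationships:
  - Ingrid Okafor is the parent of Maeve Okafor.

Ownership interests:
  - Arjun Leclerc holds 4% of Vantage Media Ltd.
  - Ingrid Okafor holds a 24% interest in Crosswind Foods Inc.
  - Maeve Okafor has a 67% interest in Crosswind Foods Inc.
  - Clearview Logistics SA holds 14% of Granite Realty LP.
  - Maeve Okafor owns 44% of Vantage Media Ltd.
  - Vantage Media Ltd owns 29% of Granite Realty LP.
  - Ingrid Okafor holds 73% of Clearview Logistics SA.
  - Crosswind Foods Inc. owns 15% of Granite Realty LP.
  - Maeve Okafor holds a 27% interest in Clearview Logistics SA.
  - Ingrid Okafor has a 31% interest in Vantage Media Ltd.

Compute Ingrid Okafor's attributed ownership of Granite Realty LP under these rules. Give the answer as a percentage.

By parent–child attribution (R2), Ingrid Okafor is treated as also owning Maeve Okafor's interest in Vantage Media Ltd, giving 31% + 44% = 75%.
By parent–child attribution (R2), Ingrid Okafor is treated as also owning Maeve Okafor's interest in Crosswind Foods Inc, giving 24% + 67% = 91%.
By parent–child attribution (R2), Ingrid Okafor is treated as also owning Maeve Okafor's interest in Clearview Logistics SA, giving 73% + 27% = 100%.
Chain via Vantage Media Ltd (R3): 75% × 29% = 21.75% of Granite Realty LP.
Chain via Crosswind Foods Inc. (R3): 91% × 15% = 13.65% of Granite Realty LP.
Chain via Clearview Logistics SA (R3): 100% × 14% = 14% of Granite Realty LP.
Aggregating (R1): 21.75% + 13.65% + 14% = 49.4%.

49.4%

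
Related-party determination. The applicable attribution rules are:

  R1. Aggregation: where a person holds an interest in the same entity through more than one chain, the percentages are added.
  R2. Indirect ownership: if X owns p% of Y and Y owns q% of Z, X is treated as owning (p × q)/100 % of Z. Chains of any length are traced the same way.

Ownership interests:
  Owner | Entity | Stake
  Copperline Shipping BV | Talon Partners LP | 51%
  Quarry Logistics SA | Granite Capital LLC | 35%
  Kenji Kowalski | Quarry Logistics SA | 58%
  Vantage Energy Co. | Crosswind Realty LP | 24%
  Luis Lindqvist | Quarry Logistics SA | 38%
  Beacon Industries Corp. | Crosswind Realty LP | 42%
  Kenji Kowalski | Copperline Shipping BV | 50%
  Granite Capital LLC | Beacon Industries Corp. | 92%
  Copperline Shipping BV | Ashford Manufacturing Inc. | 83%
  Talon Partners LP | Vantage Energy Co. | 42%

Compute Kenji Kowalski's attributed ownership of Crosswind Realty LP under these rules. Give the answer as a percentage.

Chain via Quarry Logistics SA → Granite Capital LLC → Beacon Industries Corp. (R2): 58% × 35% × 92% × 42% = 7.84392% of Crosswind Realty LP.
Chain via Copperline Shipping BV → Talon Partners LP → Vantage Energy Co. (R2): 50% × 51% × 42% × 24% = 2.5704% of Crosswind Realty LP.
Aggregating (R1): 7.84392% + 2.5704% = 10.41432%.

10.41432%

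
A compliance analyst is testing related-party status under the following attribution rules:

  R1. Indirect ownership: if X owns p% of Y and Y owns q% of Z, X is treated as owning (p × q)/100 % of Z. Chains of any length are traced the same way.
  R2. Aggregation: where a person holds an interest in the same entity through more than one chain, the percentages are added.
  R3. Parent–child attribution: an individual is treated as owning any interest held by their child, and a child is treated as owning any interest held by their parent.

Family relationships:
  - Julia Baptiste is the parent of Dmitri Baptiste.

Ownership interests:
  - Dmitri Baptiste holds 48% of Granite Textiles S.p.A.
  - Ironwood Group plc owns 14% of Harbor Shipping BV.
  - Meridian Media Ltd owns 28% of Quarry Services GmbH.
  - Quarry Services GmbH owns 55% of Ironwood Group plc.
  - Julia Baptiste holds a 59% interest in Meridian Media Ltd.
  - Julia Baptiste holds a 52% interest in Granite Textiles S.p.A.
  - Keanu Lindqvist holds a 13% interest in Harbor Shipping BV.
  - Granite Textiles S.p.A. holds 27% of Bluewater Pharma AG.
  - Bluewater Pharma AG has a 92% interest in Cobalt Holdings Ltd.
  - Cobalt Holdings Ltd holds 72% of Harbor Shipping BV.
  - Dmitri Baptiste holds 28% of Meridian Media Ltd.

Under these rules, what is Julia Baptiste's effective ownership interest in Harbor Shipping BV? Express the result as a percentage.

By parent–child attribution (R3), Julia Baptiste is treated as also owning Dmitri Baptiste's interest in Granite Textiles S.p.A, giving 52% + 48% = 100%.
By parent–child attribution (R3), Julia Baptiste is treated as also owning Dmitri Baptiste's interest in Meridian Media Ltd, giving 59% + 28% = 87%.
Chain via Granite Textiles S.p.A. → Bluewater Pharma AG → Cobalt Holdings Ltd (R1): 100% × 27% × 92% × 72% = 17.8848% of Harbor Shipping BV.
Chain via Meridian Media Ltd → Quarry Services GmbH → Ironwood Group plc (R1): 87% × 28% × 55% × 14% = 1.87572% of Harbor Shipping BV.
Aggregating (R2): 17.8848% + 1.87572% = 19.76052%.

19.76052%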